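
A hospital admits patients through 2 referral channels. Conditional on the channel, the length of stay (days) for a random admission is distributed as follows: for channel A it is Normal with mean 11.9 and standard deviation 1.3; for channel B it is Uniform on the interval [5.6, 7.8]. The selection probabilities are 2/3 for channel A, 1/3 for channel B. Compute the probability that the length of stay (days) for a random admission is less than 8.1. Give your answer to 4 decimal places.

Conditional on each channel, P(X < 8.1): A: 0.00173295; B: 1.
By total probability, P(X < 8.1) = 0.666667·0.00173295 + 0.333333·1 = 0.334489.

0.3345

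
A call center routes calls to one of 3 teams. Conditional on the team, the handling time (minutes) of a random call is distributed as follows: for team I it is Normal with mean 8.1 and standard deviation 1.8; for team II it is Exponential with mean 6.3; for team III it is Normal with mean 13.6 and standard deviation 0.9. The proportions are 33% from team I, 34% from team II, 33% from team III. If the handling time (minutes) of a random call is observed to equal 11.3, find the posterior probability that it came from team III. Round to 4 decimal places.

Likelihoods f(11.3 | ·): I: 0.0456399; II: 0.026405; III: 0.0169242.
Posterior ∝ prior × likelihood. Numerator for III: 0.33·0.0169242 = 0.00558499.
Normalizing constant: 0.33·0.0456399 + 0.34·0.026405 + 0.33·0.0169242 = 0.0296239.
P(III | observation) = 0.00558499 / 0.0296239 = 0.18853.

0.1885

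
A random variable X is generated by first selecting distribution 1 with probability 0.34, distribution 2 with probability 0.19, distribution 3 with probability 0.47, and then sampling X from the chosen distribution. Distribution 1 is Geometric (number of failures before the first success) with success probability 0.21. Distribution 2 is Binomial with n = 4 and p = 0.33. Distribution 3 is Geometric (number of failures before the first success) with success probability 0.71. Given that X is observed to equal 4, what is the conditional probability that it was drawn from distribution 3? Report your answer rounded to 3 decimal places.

0.073

Likelihoods P(X=4 | ·): 1: 0.0817952; 2: 0.0118592; 3: 0.0050217.
Posterior ∝ prior × likelihood. Numerator for 3: 0.47·0.0050217 = 0.0023602.
Normalizing constant: 0.34·0.0817952 + 0.19·0.0118592 + 0.47·0.0050217 = 0.0324238.
P(3 | observation) = 0.0023602 / 0.0324238 = 0.0727921.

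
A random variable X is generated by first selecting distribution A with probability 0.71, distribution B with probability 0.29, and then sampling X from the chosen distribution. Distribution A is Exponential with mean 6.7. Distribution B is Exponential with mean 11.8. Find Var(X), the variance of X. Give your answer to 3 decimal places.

77.607

Per component, A: μ=6.7, E[X²]=89.78; B: μ=11.8, E[X²]=278.48.
E[X] = 0.71·6.7 + 0.29·11.8 = 8.179.
E[X²] = 0.71·89.78 + 0.29·278.48 = 144.503.
Var(X) = E[X²] − (E[X])² = 144.503 − 66.896 = 77.607.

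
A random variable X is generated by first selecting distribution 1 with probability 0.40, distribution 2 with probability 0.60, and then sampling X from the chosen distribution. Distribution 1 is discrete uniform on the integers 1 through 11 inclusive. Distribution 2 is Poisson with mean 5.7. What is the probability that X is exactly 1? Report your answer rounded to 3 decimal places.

0.048

Conditional on each component, P(X = 1): 1: 0.0909091; 2: 0.019072.
By total probability, P(X = 1) = 0.4·0.0909091 + 0.6·0.019072 = 0.0478068.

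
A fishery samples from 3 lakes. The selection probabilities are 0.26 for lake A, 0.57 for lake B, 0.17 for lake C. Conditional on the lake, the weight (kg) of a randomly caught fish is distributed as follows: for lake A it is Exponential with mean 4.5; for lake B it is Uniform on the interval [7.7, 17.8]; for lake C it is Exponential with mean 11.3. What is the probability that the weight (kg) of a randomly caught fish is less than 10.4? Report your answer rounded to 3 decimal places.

0.489

Conditional on each lake, P(X < 10.4): A: 0.900849; B: 0.267327; C: 0.601622.
By total probability, P(X < 10.4) = 0.26·0.900849 + 0.57·0.267327 + 0.17·0.601622 = 0.488873.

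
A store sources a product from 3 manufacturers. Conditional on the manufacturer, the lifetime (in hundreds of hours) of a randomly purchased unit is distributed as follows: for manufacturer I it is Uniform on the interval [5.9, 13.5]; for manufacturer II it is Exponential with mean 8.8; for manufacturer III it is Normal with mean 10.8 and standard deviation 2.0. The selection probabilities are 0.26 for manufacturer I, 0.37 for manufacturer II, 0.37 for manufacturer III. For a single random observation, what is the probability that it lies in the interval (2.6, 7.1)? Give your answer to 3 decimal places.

0.163

Conditional on each manufacturer, P(2.6 < X < 7.1): I: 0.157895; II: 0.297917; III: 0.0321361.
By total probability, P(2.6 < X < 7.1) = 0.26·0.157895 + 0.37·0.297917 + 0.37·0.0321361 = 0.163172.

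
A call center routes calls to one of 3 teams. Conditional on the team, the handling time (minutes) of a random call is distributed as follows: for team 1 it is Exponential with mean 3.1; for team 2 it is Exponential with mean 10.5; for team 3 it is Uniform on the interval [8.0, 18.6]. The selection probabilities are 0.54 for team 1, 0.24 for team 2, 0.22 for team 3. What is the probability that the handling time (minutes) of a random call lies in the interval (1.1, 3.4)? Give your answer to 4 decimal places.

Conditional on each team, P(1.1 < X < 3.4): 1: 0.36734; 2: 0.177151; 3: 0.
By total probability, P(1.1 < X < 3.4) = 0.54·0.36734 + 0.24·0.177151 + 0.22·0 = 0.24088.

0.2409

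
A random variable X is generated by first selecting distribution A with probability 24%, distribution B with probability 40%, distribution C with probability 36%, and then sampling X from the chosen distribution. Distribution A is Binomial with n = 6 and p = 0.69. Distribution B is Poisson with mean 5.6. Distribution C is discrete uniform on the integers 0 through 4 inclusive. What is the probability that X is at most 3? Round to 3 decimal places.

Conditional on each component, P(X ≤ 3): A: 0.274425; B: 0.190622; C: 0.8.
By total probability, P(X ≤ 3) = 0.24·0.274425 + 0.4·0.190622 + 0.36·0.8 = 0.430111.

0.430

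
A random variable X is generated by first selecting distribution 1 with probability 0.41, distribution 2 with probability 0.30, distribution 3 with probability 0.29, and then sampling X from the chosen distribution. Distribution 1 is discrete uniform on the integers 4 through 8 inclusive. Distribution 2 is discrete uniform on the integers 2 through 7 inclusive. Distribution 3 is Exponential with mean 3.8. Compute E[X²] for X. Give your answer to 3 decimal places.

30.905

For each component E[X²] = Var + (mean)², giving 1: 38; 2: 23.1667; 3: 28.88.
Overall E[X²] = 0.41·38 + 0.3·23.1667 + 0.29·28.88 = 30.9052.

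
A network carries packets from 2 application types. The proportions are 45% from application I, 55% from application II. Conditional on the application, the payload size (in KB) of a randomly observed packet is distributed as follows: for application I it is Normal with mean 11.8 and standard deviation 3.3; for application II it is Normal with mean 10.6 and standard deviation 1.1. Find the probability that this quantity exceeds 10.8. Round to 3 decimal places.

Conditional on each application, P(X > 10.8): I: 0.619067; II: 0.427863.
By total probability, P(X > 10.8) = 0.45·0.619067 + 0.55·0.427863 = 0.513904.

0.514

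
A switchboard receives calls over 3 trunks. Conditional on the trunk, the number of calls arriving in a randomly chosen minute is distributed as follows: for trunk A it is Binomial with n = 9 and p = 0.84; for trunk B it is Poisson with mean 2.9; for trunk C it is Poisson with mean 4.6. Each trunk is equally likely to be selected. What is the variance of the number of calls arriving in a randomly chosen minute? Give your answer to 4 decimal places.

6.6107

Per component, A: μ=7.56, E[X²]=58.3632; B: μ=2.9, E[X²]=11.31; C: μ=4.6, E[X²]=25.76.
E[X] = 0.333333·7.56 + 0.333333·2.9 + 0.333333·4.6 = 5.02.
E[X²] = 0.333333·58.3632 + 0.333333·11.31 + 0.333333·25.76 = 31.8111.
Var(X) = E[X²] − (E[X])² = 31.8111 − 25.2004 = 6.61067.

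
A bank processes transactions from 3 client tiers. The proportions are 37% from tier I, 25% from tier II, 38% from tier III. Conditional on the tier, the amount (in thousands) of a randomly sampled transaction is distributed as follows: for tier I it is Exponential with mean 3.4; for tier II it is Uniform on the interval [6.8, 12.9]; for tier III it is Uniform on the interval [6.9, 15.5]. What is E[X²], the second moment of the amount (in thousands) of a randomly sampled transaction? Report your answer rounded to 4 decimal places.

For each component E[X²] = Var + (mean)², giving I: 23.12; II: 100.123; III: 131.603.
Overall E[X²] = 0.37·23.12 + 0.25·100.123 + 0.38·131.603 = 83.5945.

83.5945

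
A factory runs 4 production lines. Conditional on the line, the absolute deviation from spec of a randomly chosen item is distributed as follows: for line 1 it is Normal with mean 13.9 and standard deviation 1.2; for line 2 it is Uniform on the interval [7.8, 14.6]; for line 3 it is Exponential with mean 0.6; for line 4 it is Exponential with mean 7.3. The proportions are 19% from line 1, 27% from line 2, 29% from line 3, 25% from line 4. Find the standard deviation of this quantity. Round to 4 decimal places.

6.3253

Per component, 1: μ=13.9, E[X²]=194.65; 2: μ=11.2, E[X²]=129.293; 3: μ=0.6, E[X²]=0.72; 4: μ=7.3, E[X²]=106.58.
E[X] = 0.19·13.9 + 0.27·11.2 + 0.29·0.6 + 0.25·7.3 = 7.664.
E[X²] = 0.19·194.65 + 0.27·129.293 + 0.29·0.72 + 0.25·106.58 = 98.7465.
Var(X) = E[X²] − (E[X])² = 98.7465 − 58.7369 = 40.0096.
SD(X) = √40.0096 = 6.32531.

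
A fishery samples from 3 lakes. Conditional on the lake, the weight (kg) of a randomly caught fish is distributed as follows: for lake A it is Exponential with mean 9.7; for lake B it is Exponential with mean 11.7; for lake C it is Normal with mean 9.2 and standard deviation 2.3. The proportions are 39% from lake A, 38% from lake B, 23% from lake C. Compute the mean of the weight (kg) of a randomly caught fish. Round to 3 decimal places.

10.345

Component means — A: 9.7; B: 11.7; C: 9.2.
E[X] = 0.39·9.7 + 0.38·11.7 + 0.23·9.2 = 10.345.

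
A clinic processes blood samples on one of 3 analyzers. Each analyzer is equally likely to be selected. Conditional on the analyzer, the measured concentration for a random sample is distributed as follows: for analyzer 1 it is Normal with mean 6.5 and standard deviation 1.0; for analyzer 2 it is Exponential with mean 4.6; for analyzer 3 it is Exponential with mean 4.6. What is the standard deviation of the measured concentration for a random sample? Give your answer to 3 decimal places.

Per component, 1: μ=6.5, E[X²]=43.25; 2: μ=4.6, E[X²]=42.32; 3: μ=4.6, E[X²]=42.32.
E[X] = 0.333333·6.5 + 0.333333·4.6 + 0.333333·4.6 = 5.23333.
E[X²] = 0.333333·43.25 + 0.333333·42.32 + 0.333333·42.32 = 42.63.
Var(X) = E[X²] − (E[X])² = 42.63 − 27.3878 = 15.2422.
SD(X) = √15.2422 = 3.90413.

3.904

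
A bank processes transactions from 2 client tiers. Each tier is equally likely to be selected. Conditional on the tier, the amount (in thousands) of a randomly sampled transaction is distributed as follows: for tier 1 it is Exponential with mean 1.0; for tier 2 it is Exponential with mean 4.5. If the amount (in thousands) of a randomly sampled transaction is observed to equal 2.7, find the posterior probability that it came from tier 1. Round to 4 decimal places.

Likelihoods f(2.7 | ·): 1: 0.0672055; 2: 0.121958.
Posterior ∝ prior × likelihood. Numerator for 1: 0.5·0.0672055 = 0.0336028.
Normalizing constant: 0.5·0.0672055 + 0.5·0.121958 = 0.0945818.
P(1 | observation) = 0.0336028 / 0.0945818 = 0.355277.

0.3553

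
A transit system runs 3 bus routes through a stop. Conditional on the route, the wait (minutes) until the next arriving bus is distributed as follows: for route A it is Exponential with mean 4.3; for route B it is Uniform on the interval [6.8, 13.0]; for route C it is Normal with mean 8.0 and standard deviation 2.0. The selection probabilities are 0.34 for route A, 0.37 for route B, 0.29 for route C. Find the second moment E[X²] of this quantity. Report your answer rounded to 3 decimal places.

69.742

For each component E[X²] = Var + (mean)², giving A: 36.98; B: 101.213; C: 68.
Overall E[X²] = 0.34·36.98 + 0.37·101.213 + 0.29·68 = 69.7421.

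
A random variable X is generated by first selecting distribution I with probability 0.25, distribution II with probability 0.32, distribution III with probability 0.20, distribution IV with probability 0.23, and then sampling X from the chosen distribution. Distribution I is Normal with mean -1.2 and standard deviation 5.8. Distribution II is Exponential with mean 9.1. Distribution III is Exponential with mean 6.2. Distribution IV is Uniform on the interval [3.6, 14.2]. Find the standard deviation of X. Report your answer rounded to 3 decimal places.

7.919

Per component, I: μ=-1.2, E[X²]=35.08; II: μ=9.1, E[X²]=165.62; III: μ=6.2, E[X²]=76.88; IV: μ=8.9, E[X²]=88.5733.
E[X] = 0.25·-1.2 + 0.32·9.1 + 0.2·6.2 + 0.23·8.9 = 5.899.
E[X²] = 0.25·35.08 + 0.32·165.62 + 0.2·76.88 + 0.23·88.5733 = 97.5163.
Var(X) = E[X²] − (E[X])² = 97.5163 − 34.7982 = 62.7181.
SD(X) = √62.7181 = 7.91947.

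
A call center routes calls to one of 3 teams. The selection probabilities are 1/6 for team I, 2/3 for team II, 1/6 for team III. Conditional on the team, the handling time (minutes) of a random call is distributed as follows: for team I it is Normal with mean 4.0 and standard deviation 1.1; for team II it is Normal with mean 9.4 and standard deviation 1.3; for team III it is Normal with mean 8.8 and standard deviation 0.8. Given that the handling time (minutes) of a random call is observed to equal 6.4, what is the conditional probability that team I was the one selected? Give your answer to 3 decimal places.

Likelihoods f(6.4 | ·): I: 0.0335602; II: 0.0214073; III: 0.00553981.
Posterior ∝ prior × likelihood. Numerator for I: 0.166667·0.0335602 = 0.00559337.
Normalizing constant: 0.166667·0.0335602 + 0.666667·0.0214073 + 0.166667·0.00553981 = 0.0207882.
P(I | observation) = 0.00559337 / 0.0207882 = 0.269065.

0.269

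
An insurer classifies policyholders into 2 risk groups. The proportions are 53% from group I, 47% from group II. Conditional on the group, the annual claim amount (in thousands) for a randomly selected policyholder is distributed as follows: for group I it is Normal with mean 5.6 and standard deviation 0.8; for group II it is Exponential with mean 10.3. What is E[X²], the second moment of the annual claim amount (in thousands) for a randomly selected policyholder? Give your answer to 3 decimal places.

For each component E[X²] = Var + (mean)², giving I: 32; II: 212.18.
Overall E[X²] = 0.53·32 + 0.47·212.18 = 116.685.

116.685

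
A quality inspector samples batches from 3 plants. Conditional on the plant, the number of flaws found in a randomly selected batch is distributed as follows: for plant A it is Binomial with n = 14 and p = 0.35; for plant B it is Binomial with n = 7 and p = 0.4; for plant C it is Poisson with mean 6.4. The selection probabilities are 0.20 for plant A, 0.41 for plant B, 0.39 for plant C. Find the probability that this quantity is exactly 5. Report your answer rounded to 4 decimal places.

Conditional on each plant, P(X = 5): A: 0.217783; B: 0.0774144; C: 0.148674.
By total probability, P(X = 5) = 0.2·0.217783 + 0.41·0.0774144 + 0.39·0.148674 = 0.133279.

0.1333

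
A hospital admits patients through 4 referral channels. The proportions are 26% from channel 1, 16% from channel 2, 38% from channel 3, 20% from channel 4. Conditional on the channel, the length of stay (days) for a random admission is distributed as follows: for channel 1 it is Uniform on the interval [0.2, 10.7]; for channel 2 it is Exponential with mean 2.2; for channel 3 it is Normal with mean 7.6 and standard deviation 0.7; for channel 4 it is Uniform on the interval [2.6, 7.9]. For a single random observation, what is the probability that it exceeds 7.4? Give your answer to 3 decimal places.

0.339

Conditional on each channel, P(X > 7.4): 1: 0.314286; 2: 0.0346092; 3: 0.612452; 4: 0.0943396.
By total probability, P(X > 7.4) = 0.26·0.314286 + 0.16·0.0346092 + 0.38·0.612452 + 0.2·0.0943396 = 0.338851.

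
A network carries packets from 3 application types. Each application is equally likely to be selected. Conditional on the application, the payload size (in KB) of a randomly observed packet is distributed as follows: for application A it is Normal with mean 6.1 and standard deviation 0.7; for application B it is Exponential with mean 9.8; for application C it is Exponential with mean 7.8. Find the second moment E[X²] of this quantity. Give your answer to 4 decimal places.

For each component E[X²] = Var + (mean)², giving A: 37.7; B: 192.08; C: 121.68.
Overall E[X²] = 0.333333·37.7 + 0.333333·192.08 + 0.333333·121.68 = 117.153.

117.1533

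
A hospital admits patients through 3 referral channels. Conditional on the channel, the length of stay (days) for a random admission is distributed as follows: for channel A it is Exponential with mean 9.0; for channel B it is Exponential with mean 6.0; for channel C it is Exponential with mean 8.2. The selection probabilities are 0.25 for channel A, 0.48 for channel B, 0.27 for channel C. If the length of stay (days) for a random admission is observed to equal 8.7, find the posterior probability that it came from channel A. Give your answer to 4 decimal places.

0.2594

Likelihoods f(8.7 | ·): A: 0.042261; B: 0.039095; C: 0.0422095.
Posterior ∝ prior × likelihood. Numerator for A: 0.25·0.042261 = 0.0105652.
Normalizing constant: 0.25·0.042261 + 0.48·0.039095 + 0.27·0.0422095 = 0.0407274.
P(A | observation) = 0.0105652 / 0.0407274 = 0.259413.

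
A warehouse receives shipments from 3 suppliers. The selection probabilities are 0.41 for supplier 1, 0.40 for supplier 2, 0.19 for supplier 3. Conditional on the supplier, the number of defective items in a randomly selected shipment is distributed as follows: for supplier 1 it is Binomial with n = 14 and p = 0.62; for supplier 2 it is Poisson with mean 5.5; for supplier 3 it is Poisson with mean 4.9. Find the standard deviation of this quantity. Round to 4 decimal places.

2.6986

Per component, 1: μ=8.68, E[X²]=78.6408; 2: μ=5.5, E[X²]=35.75; 3: μ=4.9, E[X²]=28.91.
E[X] = 0.41·8.68 + 0.4·5.5 + 0.19·4.9 = 6.6898.
E[X²] = 0.41·78.6408 + 0.4·35.75 + 0.19·28.91 = 52.0356.
Var(X) = E[X²] − (E[X])² = 52.0356 − 44.7534 = 7.2822.
SD(X) = √7.2822 = 2.69856.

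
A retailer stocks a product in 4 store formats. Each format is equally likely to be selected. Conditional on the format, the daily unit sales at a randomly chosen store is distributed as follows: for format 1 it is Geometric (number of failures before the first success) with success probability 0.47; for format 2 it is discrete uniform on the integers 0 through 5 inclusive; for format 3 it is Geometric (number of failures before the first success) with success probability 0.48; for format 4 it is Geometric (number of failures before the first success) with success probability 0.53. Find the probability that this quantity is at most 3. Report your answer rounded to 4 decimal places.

Conditional on each format, P(X ≤ 3): 1: 0.921095; 2: 0.666667; 3: 0.926884; 4: 0.951203.
By total probability, P(X ≤ 3) = 0.25·0.921095 + 0.25·0.666667 + 0.25·0.926884 + 0.25·0.951203 = 0.866462.

0.8665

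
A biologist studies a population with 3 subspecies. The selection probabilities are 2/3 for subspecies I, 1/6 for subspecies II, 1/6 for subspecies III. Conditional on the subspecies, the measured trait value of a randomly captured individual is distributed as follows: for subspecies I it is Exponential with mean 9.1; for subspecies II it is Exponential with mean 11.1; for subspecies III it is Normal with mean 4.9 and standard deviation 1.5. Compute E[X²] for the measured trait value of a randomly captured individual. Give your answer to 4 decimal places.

155.8600

For each component E[X²] = Var + (mean)², giving I: 165.62; II: 246.42; III: 26.26.
Overall E[X²] = 0.666667·165.62 + 0.166667·246.42 + 0.166667·26.26 = 155.86.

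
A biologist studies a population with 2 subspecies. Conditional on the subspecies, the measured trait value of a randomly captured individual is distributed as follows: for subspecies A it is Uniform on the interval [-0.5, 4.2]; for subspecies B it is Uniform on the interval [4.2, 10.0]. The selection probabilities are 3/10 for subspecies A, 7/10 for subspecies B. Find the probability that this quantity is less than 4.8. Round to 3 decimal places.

Conditional on each subspecies, P(X < 4.8): A: 1; B: 0.103448.
By total probability, P(X < 4.8) = 0.3·1 + 0.7·0.103448 = 0.372414.

0.372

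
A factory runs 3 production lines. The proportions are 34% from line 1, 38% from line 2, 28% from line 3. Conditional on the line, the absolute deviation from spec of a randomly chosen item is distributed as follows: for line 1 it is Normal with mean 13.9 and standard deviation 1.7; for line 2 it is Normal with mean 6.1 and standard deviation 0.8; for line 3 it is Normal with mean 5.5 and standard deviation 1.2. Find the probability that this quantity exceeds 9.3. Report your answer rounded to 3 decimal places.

0.339

Conditional on each line, P(X > 9.3): 1: 0.996594; 2: 3.16712e-05; 3: 0.000770985.
By total probability, P(X > 9.3) = 0.34·0.996594 + 0.38·3.16712e-05 + 0.28·0.000770985 = 0.33907.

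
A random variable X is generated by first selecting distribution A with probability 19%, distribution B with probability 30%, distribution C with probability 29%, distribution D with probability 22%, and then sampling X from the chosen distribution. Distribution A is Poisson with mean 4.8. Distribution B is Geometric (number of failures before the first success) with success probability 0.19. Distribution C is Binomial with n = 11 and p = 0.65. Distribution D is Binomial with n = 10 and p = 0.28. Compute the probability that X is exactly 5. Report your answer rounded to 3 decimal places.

0.100

Conditional on each component, P(X = 5): A: 0.174748; B: 0.0662489; C: 0.098541; D: 0.0839176.
By total probability, P(X = 5) = 0.19·0.174748 + 0.3·0.0662489 + 0.29·0.098541 + 0.22·0.0839176 = 0.100116.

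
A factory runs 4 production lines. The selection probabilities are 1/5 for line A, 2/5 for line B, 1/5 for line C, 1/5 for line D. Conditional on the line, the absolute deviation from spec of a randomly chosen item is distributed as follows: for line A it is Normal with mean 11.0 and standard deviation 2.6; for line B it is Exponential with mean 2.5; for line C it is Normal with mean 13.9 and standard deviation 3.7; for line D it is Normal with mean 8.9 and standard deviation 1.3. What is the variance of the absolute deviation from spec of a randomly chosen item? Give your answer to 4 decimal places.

27.8944

Per component, A: μ=11, E[X²]=127.76; B: μ=2.5, E[X²]=12.5; C: μ=13.9, E[X²]=206.9; D: μ=8.9, E[X²]=80.9.
E[X] = 0.2·11 + 0.4·2.5 + 0.2·13.9 + 0.2·8.9 = 7.76.
E[X²] = 0.2·127.76 + 0.4·12.5 + 0.2·206.9 + 0.2·80.9 = 88.112.
Var(X) = E[X²] − (E[X])² = 88.112 − 60.2176 = 27.8944.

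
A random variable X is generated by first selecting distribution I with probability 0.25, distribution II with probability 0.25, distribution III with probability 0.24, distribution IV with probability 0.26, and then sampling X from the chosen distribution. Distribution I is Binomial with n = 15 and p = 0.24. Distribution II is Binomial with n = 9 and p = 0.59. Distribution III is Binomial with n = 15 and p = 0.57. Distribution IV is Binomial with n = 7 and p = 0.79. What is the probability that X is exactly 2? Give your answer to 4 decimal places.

Conditional on each component, P(X = 2): I: 0.170682; II: 0.0244058; III: 0.000586177; IV: 0.00535266.
By total probability, P(X = 2) = 0.25·0.170682 + 0.25·0.0244058 + 0.24·0.000586177 + 0.26·0.00535266 = 0.0503044.

0.0503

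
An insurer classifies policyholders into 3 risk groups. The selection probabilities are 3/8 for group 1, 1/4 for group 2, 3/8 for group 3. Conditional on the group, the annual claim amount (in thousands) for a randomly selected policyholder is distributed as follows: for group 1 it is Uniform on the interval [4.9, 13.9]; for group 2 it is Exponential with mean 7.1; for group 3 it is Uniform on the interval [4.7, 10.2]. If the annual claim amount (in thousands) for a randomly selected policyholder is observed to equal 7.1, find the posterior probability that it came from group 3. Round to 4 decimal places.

0.5552

Likelihoods f(7.1 | ·): 1: 0.111111; 2: 0.051814; 3: 0.181818.
Posterior ∝ prior × likelihood. Numerator for 3: 0.375·0.181818 = 0.0681818.
Normalizing constant: 0.375·0.111111 + 0.25·0.051814 + 0.375·0.181818 = 0.122802.
P(3 | observation) = 0.0681818 / 0.122802 = 0.555218.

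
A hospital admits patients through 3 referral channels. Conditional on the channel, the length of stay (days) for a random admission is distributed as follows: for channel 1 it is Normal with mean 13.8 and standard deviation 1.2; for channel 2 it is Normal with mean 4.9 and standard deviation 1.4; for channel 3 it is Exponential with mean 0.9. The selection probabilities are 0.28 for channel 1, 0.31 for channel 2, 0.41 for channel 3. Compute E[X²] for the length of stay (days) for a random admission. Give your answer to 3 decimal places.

62.441

For each component E[X²] = Var + (mean)², giving 1: 191.88; 2: 25.97; 3: 1.62.
Overall E[X²] = 0.28·191.88 + 0.31·25.97 + 0.41·1.62 = 62.4413.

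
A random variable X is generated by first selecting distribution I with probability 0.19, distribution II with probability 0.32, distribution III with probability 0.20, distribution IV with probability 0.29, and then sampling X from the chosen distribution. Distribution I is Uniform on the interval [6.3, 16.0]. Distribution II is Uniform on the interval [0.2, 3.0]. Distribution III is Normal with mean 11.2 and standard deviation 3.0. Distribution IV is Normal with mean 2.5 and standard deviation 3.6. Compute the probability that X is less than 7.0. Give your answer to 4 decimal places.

0.6092

Conditional on each component, P(X < 7.0): I: 0.0721649; II: 1; III: 0.0807567; IV: 0.89435.
By total probability, P(X < 7.0) = 0.19·0.0721649 + 0.32·1 + 0.2·0.0807567 + 0.29·0.89435 = 0.609224.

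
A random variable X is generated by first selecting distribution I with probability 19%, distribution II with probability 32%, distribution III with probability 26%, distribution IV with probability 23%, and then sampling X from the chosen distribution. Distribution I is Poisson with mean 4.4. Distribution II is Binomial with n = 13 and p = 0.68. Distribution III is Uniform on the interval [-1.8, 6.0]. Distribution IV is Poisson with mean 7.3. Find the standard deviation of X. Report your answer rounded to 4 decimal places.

Per component, I: μ=4.4, E[X²]=23.76; II: μ=8.84, E[X²]=80.9744; III: μ=2.1, E[X²]=9.48; IV: μ=7.3, E[X²]=60.59.
E[X] = 0.19·4.4 + 0.32·8.84 + 0.26·2.1 + 0.23·7.3 = 5.8898.
E[X²] = 0.19·23.76 + 0.32·80.9744 + 0.26·9.48 + 0.23·60.59 = 46.8267.
Var(X) = E[X²] − (E[X])² = 46.8267 − 34.6897 = 12.137.
SD(X) = √12.137 = 3.48381.

3.4838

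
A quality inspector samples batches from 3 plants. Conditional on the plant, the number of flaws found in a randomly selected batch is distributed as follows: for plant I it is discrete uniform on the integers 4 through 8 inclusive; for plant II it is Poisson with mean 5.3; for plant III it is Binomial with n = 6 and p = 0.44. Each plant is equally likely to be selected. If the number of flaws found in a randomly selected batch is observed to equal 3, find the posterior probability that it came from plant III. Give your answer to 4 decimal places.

Likelihoods P(X=3 | ·): I: 0; II: 0.123856; III: 0.299193.
Posterior ∝ prior × likelihood. Numerator for III: 0.333333·0.299193 = 0.0997312.
Normalizing constant: 0.333333·0 + 0.333333·0.123856 + 0.333333·0.299193 = 0.141016.
P(III | observation) = 0.0997312 / 0.141016 = 0.707231.

0.7072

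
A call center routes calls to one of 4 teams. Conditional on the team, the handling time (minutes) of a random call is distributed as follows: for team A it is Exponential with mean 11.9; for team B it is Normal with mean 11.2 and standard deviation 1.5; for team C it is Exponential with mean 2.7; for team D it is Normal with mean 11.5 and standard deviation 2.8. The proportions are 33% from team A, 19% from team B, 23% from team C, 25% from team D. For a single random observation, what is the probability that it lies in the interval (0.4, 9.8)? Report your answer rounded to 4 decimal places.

0.4678

Conditional on each team, P(0.4 < X < 9.8): A: 0.528065; B: 0.175324; C: 0.835777; D: 0.271841.
By total probability, P(0.4 < X < 9.8) = 0.33·0.528065 + 0.19·0.175324 + 0.23·0.835777 + 0.25·0.271841 = 0.467762.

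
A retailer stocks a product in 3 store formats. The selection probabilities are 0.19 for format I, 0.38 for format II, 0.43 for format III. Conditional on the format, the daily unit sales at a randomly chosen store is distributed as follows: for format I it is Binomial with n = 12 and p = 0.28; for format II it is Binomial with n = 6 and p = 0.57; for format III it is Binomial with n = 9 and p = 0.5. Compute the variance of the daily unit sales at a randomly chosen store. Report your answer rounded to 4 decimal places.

2.2830

Per component, I: μ=3.36, E[X²]=13.7088; II: μ=3.42, E[X²]=13.167; III: μ=4.5, E[X²]=22.5.
E[X] = 0.19·3.36 + 0.38·3.42 + 0.43·4.5 = 3.873.
E[X²] = 0.19·13.7088 + 0.38·13.167 + 0.43·22.5 = 17.2831.
Var(X) = E[X²] − (E[X])² = 17.2831 − 15.0001 = 2.283.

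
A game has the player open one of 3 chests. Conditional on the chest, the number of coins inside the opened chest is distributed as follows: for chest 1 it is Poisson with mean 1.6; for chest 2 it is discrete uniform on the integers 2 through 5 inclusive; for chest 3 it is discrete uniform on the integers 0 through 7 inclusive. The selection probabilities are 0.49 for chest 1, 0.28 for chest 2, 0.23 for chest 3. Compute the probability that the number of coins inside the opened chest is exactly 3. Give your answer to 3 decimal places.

0.166

Conditional on each chest, P(X = 3): 1: 0.137828; 2: 0.25; 3: 0.125.
By total probability, P(X = 3) = 0.49·0.137828 + 0.28·0.25 + 0.23·0.125 = 0.166286.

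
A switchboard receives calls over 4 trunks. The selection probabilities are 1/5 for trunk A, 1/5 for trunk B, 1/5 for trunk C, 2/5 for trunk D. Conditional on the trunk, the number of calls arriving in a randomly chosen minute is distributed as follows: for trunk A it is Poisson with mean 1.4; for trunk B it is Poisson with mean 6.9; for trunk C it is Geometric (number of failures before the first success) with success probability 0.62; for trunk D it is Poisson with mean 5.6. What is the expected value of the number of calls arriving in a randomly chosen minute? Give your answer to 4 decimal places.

Component means — A: 1.4; B: 6.9; C: 0.612903; D: 5.6.
E[X] = 0.2·1.4 + 0.2·6.9 + 0.2·0.612903 + 0.4·5.6 = 4.02258.

4.0226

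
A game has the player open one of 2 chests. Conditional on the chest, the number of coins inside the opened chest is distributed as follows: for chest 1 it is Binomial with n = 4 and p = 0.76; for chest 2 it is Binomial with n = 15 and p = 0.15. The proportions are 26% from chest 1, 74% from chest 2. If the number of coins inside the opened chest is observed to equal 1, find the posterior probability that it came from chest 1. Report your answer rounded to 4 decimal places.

0.0600

Likelihoods P(X=1 | ·): 1: 0.042025; 2: 0.231232.
Posterior ∝ prior × likelihood. Numerator for 1: 0.26·0.042025 = 0.0109265.
Normalizing constant: 0.26·0.042025 + 0.74·0.231232 = 0.182038.
P(1 | observation) = 0.0109265 / 0.182038 = 0.0600231.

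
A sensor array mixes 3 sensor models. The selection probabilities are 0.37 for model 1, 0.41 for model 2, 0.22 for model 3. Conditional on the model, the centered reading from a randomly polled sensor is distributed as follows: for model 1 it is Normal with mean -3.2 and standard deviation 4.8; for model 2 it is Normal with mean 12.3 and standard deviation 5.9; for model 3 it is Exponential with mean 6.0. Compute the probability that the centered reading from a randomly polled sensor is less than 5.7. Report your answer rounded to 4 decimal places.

0.5471

Conditional on each model, P(X < 5.7): 1: 0.968142; 2: 0.131646; 3: 0.613259.
By total probability, P(X < 5.7) = 0.37·0.968142 + 0.41·0.131646 + 0.22·0.613259 = 0.547105.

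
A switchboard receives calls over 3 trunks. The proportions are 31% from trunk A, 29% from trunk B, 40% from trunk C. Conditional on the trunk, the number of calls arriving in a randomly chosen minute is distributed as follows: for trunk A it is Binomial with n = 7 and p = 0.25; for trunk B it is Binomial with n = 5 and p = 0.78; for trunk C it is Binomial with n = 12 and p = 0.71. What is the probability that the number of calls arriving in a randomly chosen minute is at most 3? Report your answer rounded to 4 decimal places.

0.3768

Conditional on each trunk, P(X ≤ 3): A: 0.929443; B: 0.304117; C: 0.00129302.
By total probability, P(X ≤ 3) = 0.31·0.929443 + 0.29·0.304117 + 0.4·0.00129302 = 0.376839.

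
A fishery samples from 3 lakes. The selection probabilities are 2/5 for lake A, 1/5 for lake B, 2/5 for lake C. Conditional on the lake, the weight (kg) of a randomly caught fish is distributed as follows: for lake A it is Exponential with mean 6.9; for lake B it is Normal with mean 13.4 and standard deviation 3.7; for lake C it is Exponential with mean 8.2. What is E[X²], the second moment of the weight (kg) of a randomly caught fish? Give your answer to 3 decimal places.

For each component E[X²] = Var + (mean)², giving A: 95.22; B: 193.25; C: 134.48.
Overall E[X²] = 0.4·95.22 + 0.2·193.25 + 0.4·134.48 = 130.53.

130.530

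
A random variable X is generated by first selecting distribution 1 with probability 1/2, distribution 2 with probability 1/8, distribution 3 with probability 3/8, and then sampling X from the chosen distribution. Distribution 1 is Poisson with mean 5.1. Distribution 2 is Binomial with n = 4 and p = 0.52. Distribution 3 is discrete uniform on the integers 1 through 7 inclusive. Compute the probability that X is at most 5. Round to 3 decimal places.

0.692

Conditional on each component, P(X ≤ 5): 1: 0.59842; 2: 1; 3: 0.714286.
By total probability, P(X ≤ 5) = 0.5·0.59842 + 0.125·1 + 0.375·0.714286 = 0.692067.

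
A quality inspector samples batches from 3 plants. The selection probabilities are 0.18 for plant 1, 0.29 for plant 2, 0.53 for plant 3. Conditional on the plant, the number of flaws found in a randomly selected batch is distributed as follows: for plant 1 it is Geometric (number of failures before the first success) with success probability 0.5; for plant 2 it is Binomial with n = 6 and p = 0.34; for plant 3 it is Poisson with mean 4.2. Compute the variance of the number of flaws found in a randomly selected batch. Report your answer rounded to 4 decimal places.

Per component, 1: μ=1, E[X²]=3; 2: μ=2.04, E[X²]=5.508; 3: μ=4.2, E[X²]=21.84.
E[X] = 0.18·1 + 0.29·2.04 + 0.53·4.2 = 2.9976.
E[X²] = 0.18·3 + 0.29·5.508 + 0.53·21.84 = 13.7125.
Var(X) = E[X²] − (E[X])² = 13.7125 − 8.98561 = 4.72691.

4.7269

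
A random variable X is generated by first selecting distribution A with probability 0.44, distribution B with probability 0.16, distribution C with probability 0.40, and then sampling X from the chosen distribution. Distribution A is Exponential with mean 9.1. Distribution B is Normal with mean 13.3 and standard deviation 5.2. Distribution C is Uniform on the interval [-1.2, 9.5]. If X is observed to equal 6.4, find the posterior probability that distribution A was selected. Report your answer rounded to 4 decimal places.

0.3604

Likelihoods f(6.4 | ·): A: 0.0543902; B: 0.0318105; C: 0.0934579.
Posterior ∝ prior × likelihood. Numerator for A: 0.44·0.0543902 = 0.0239317.
Normalizing constant: 0.44·0.0543902 + 0.16·0.0318105 + 0.4·0.0934579 = 0.0664045.
P(A | observation) = 0.0239317 / 0.0664045 = 0.360392.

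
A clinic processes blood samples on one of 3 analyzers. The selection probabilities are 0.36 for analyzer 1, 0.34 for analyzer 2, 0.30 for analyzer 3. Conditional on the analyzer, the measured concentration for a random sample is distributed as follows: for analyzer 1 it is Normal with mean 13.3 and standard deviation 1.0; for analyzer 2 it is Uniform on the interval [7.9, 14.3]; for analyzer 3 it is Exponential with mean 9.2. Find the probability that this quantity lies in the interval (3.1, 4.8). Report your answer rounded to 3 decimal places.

Conditional on each analyzer, P(3.1 < X < 4.8): 1: 0; 2: 0; 3: 0.120452.
By total probability, P(3.1 < X < 4.8) = 0.36·0 + 0.34·0 + 0.3·0.120452 = 0.0361357.

0.036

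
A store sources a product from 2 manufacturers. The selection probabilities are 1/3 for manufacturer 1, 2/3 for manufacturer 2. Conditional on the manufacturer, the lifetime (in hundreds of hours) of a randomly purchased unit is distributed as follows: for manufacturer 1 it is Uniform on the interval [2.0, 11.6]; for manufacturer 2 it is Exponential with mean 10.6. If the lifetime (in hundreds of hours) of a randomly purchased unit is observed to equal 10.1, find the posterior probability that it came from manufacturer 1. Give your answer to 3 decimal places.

Likelihoods f(10.1 | ·): 1: 0.104167; 2: 0.0363819.
Posterior ∝ prior × likelihood. Numerator for 1: 0.333333·0.104167 = 0.0347222.
Normalizing constant: 0.333333·0.104167 + 0.666667·0.0363819 = 0.0589768.
P(1 | observation) = 0.0347222 / 0.0589768 = 0.588744.

0.589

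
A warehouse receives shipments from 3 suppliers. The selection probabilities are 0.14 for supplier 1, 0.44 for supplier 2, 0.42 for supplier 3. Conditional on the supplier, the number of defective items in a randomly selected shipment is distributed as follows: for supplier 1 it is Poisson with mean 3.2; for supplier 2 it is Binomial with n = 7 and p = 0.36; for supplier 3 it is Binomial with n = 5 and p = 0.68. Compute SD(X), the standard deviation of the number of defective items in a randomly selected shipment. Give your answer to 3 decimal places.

1.337

Per component, 1: μ=3.2, E[X²]=13.44; 2: μ=2.52, E[X²]=7.9632; 3: μ=3.4, E[X²]=12.648.
E[X] = 0.14·3.2 + 0.44·2.52 + 0.42·3.4 = 2.9848.
E[X²] = 0.14·13.44 + 0.44·7.9632 + 0.42·12.648 = 10.6976.
Var(X) = E[X²] − (E[X])² = 10.6976 − 8.90903 = 1.78854.
SD(X) = √1.78854 = 1.33736.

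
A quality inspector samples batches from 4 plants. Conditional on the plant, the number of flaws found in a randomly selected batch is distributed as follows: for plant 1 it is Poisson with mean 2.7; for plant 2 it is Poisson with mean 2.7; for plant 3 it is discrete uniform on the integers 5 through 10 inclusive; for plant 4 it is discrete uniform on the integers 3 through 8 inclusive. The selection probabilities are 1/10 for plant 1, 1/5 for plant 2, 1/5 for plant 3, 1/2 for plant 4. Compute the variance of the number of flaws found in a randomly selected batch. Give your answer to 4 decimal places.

Per component, 1: μ=2.7, E[X²]=9.99; 2: μ=2.7, E[X²]=9.99; 3: μ=7.5, E[X²]=59.1667; 4: μ=5.5, E[X²]=33.1667.
E[X] = 0.1·2.7 + 0.2·2.7 + 0.2·7.5 + 0.5·5.5 = 5.06.
E[X²] = 0.1·9.99 + 0.2·9.99 + 0.2·59.1667 + 0.5·33.1667 = 31.4137.
Var(X) = E[X²] − (E[X])² = 31.4137 − 25.6036 = 5.81007.

5.8101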